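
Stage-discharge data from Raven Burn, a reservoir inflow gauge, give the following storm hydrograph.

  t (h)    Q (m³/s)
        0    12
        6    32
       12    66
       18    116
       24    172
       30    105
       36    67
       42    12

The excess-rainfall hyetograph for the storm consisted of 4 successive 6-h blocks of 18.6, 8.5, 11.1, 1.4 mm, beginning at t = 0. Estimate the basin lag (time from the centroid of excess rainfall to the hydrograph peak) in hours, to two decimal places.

t_L ≈ 15.71 h

Centroid of excess rainfall: t_c = Σ P_i·t̄_i / ΣP_i = 8.2879 h (block centres at 3, 9, 15, 21 h).
Hydrograph peak occurs at t = 24 h, so basin lag t_L = 24 − 8.2879 = 15.71 h.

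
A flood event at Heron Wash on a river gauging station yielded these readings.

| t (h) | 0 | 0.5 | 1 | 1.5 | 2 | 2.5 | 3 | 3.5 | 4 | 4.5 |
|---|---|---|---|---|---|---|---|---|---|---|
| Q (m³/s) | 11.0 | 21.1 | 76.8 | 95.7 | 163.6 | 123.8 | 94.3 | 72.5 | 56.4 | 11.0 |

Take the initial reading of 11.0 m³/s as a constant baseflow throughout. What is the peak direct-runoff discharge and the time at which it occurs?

Subtracting baseflow gives direct-runoff ordinates: 0.0, 10.1, 65.8, 84.7, 152.6, 112.8, 83.3, 61.5, 45.4, 0.0 m³/s.
The maximum is 152.6 m³/s, occurring at the reading for t = 2 h.

Q_p = 152.6 m³/s at t = 2 h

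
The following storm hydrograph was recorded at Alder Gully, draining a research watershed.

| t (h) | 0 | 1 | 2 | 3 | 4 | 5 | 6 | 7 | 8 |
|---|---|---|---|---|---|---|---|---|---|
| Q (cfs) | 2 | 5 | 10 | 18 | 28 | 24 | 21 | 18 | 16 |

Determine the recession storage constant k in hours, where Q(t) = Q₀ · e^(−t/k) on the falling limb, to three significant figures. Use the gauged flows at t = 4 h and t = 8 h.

On the falling limb, Q drops from 28 to 16 cfs between t = 4 h and t = 8 h (Δt = 4 h).
k = −Δt / ln(Q₂/Q₁) = −4 / ln(16/28) = 7.15 h.

k ≈ 7.15 h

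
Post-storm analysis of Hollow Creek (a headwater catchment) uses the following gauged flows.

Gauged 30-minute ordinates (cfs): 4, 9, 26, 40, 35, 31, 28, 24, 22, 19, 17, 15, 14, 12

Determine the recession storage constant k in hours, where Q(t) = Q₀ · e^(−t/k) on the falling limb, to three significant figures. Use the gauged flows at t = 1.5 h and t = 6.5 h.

On the falling limb, Q drops from 40 to 12 cfs between t = 1.5 h and t = 6.5 h (Δt = 5 h).
k = −Δt / ln(Q₂/Q₁) = −5 / ln(12/40) = 4.15 h.

k ≈ 4.15 h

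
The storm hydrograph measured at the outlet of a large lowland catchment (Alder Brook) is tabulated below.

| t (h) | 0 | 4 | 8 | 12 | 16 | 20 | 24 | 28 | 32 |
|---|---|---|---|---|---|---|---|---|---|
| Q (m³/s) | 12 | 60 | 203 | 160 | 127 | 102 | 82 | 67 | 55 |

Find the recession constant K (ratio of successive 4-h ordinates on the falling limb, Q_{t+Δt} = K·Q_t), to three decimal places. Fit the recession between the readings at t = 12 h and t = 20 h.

Using the recession-limb readings at t = 12 h and t = 20 h: Q falls from 160 to 102 m³/s over 2 intervals.
K = (Q₂/Q₁)^(1/2) = (102/160)^(1/2) = 0.798.

K ≈ 0.798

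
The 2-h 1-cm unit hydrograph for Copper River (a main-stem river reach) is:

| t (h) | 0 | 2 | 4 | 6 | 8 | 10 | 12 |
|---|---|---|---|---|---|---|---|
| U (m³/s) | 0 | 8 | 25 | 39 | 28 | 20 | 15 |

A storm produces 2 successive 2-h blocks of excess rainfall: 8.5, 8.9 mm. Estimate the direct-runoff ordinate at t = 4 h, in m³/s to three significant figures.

By discrete convolution, Q_j = Σ (P_i / 10 mm) · U_{j−i}.
At t = 4 h (j=2): Q = (8.5/10)·25 + (8.9/10)·8 = 28.4 m³/s.

Q ≈ 28.4 m³/s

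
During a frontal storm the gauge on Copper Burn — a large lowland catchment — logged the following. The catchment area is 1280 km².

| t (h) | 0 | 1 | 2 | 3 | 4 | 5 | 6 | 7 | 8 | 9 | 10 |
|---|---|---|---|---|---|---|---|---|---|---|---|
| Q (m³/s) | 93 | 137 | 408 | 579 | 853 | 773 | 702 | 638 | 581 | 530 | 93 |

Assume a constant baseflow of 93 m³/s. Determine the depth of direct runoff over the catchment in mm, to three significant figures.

Direct runoff: 0.0, 44.0, 315.0, 486.0, 760.0, 680.0, 609.0, 545.0, 488.0, 437.0, 0.0 m³/s; ΣQ_DR = 4364 m³/s.
V = ΣQ_DR · Δt = 4364 × 3600 s = 1.571 × 10^7 m³.
Over A = 1280 km², depth = V / A = 12.3 mm.

d ≈ 12.3 mm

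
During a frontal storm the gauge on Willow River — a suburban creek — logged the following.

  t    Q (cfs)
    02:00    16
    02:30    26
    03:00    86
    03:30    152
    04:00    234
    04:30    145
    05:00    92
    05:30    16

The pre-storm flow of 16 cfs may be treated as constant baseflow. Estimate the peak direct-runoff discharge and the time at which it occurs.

Q_p = 218.0 cfs at t = 04:00

Subtracting baseflow gives direct-runoff ordinates: 0.0, 10.0, 70.0, 136.0, 218.0, 129.0, 76.0, 0.0 cfs.
The maximum is 218.0 cfs, occurring at the reading for t = 04:00.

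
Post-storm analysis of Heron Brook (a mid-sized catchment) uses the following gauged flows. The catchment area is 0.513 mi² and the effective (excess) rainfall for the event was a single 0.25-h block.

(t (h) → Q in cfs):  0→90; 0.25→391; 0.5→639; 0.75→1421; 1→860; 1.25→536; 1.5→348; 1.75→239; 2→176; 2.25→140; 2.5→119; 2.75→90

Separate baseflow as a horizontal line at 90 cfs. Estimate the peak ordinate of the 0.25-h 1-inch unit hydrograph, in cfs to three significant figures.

Direct runoff: 0.0, 301.0, 549.0, 1331.0, 770.0, 446.0, 258.0, 149.0, 86.0, 50.0, 29.0, 0.0 cfs; ΣQ_DR = 3969 cfs, peak = 1331.0 cfs.
Runoff depth d = ΣQ_DR·Δt / A = 3969 × 900 / (0.513 mi²) = 2.997 in.
The 1-inch UH is the DRH scaled by (1 in)/d, so U_p = 1331.0 × 1/2.997 = 444 cfs.

U_p ≈ 444 cfs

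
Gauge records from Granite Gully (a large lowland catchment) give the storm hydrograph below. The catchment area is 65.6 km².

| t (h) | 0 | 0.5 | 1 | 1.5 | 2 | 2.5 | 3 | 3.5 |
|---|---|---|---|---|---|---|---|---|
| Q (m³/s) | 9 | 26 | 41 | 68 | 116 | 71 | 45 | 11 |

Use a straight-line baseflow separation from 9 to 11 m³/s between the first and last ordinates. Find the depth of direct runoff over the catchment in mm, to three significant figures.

Direct runoff: 0.00, 16.71, 31.43, 58.14, 105.86, 60.57, 34.29, 0.00 m³/s; ΣQ_DR = 307.0 m³/s.
V = ΣQ_DR · Δt = 307.0 × 1800 s = 5.526 × 10^5 m³.
Over A = 65.6 km², depth = V / A = 8.42 mm.

d ≈ 8.42 mm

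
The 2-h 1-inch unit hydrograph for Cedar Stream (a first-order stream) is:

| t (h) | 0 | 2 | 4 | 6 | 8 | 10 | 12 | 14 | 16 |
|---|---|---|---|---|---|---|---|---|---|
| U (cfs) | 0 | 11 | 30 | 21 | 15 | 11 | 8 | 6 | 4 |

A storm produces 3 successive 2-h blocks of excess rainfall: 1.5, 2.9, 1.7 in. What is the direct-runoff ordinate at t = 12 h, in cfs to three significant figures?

By discrete convolution, Q_j = Σ (P_i / 1 in) · U_{j−i}.
At t = 12 h (j=6): Q = (1.5/1)·8 + (2.9/1)·11 + (1.7/1)·15 = 69.4 cfs.

Q ≈ 69.4 cfs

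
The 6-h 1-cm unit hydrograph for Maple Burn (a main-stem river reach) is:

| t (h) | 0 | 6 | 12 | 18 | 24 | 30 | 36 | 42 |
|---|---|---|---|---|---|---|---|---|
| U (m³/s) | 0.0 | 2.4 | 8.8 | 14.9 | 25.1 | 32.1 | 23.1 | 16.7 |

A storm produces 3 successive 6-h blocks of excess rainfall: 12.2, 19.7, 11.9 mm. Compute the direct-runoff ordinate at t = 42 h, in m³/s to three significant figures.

Q ≈ 104 m³/s

By discrete convolution, Q_j = Σ (P_i / 10 mm) · U_{j−i}.
At t = 42 h (j=7): Q = (12.2/10)·16.7 + (19.7/10)·23.1 + (11.9/10)·32.1 = 104 m³/s.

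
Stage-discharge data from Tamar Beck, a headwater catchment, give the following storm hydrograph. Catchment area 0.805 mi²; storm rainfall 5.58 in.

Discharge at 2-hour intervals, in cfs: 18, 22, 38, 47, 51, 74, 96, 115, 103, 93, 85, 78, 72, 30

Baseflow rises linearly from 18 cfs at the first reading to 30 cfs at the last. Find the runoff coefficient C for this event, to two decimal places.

ΣQ_DR = 586.0 cfs; V = ΣQ_DR·Δt = 4.219 × 10^6 ft³.
Runoff depth d = V / A = 2.256 in.
C = d / P = 2.256 / 5.58 = 0.40.

C ≈ 0.40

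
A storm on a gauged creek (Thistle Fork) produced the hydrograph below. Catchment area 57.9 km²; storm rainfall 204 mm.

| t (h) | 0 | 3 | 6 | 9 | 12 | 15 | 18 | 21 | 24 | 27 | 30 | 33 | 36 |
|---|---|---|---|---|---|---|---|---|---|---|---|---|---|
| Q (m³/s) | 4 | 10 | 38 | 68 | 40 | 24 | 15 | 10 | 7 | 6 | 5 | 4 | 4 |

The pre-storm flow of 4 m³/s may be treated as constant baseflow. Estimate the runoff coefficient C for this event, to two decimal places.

ΣQ_DR = 183.0 m³/s; V = ΣQ_DR·Δt = 1.976 × 10^6 m³.
Runoff depth d = V / A = 34.13 mm.
C = d / P = 34.13 / 204 = 0.17.

C ≈ 0.17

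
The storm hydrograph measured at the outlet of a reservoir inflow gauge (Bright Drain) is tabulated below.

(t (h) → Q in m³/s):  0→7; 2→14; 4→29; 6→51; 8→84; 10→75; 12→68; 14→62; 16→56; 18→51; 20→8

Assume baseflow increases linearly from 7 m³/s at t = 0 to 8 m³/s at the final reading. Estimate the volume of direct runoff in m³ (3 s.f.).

Direct-runoff ordinates (Q − Q_b): 0.00, 6.90, 21.80, 43.70, 76.60, 67.50, 60.40, 54.30, 48.20, 43.10, 0.00 m³/s.
ΣQ_DR = 422.5 m³/s.
With Δt = 2 h = 7200 s, V = ΣQ_DR · Δt = 422.5 × 7200 = 3.04 × 10^6 m³.

V ≈ 3.04 × 10^6 m³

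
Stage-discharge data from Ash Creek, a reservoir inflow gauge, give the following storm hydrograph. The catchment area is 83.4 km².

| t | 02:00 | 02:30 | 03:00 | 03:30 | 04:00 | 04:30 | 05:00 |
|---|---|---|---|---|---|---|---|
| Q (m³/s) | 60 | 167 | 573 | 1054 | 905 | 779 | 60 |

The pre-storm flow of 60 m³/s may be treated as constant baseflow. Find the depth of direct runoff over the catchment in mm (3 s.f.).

d ≈ 68.6 mm

Direct runoff: 0.0, 107.0, 513.0, 994.0, 845.0, 719.0, 0.0 m³/s; ΣQ_DR = 3178 m³/s.
V = ΣQ_DR · Δt = 3178 × 1800 s = 5.720 × 10^6 m³.
Over A = 83.4 km², depth = V / A = 68.6 mm.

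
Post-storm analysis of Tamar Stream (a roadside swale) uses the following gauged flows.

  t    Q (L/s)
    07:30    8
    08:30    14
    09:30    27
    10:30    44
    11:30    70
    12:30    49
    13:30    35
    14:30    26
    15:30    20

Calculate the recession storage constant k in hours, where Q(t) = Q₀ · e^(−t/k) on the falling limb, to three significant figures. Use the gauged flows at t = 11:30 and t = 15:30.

k ≈ 3.19 h

On the falling limb, Q drops from 70 to 20 L/s between t = 11:30 and t = 15:30 (Δt = 4 h).
k = −Δt / ln(Q₂/Q₁) = −4 / ln(20/70) = 3.19 h.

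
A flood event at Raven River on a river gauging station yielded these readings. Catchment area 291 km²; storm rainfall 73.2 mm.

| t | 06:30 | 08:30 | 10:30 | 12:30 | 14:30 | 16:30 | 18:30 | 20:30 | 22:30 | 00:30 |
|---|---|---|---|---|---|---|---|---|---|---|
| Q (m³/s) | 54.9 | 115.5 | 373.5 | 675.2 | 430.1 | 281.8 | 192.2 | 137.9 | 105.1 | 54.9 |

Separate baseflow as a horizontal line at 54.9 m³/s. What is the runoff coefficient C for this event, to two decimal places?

C ≈ 0.63

ΣQ_DR = 1872 m³/s; V = ΣQ_DR·Δt = 1.348 × 10^7 m³.
Runoff depth d = V / A = 46.32 mm.
C = d / P = 46.32 / 73.2 = 0.63.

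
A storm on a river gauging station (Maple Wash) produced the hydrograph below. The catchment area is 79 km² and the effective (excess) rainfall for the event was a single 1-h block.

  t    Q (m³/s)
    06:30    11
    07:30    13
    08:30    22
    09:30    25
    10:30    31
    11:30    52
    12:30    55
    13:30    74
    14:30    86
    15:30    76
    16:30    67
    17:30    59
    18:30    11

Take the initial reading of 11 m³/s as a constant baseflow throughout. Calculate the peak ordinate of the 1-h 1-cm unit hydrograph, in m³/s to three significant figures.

Direct runoff: 0.0, 2.0, 11.0, 14.0, 20.0, 41.0, 44.0, 63.0, 75.0, 65.0, 56.0, 48.0, 0.0 m³/s; ΣQ_DR = 439.0 m³/s, peak = 75.0 m³/s.
Runoff depth d = ΣQ_DR·Δt / A = 439.0 × 3600 / (79 km²) = 20.01 mm.
The 1-cm UH is the DRH scaled by (10 mm)/d, so U_p = 75.0 × 10/20.01 = 37.5 m³/s.

U_p ≈ 37.5 m³/s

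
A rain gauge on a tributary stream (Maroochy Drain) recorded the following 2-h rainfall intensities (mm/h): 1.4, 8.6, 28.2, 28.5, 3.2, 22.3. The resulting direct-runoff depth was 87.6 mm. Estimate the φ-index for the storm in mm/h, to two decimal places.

φ ≈ 11.73 mm/h

Only the 3 blocks with intensity above φ contribute runoff: 28.2, 28.5, 22.3 mm/h.
Σ(I−φ)·Δt = d  ⇒  (28.2+28.5+22.3 − 3φ)·2 = 87.6
φ = (79.00 − 87.6/2) / 3 = 11.73 mm/h.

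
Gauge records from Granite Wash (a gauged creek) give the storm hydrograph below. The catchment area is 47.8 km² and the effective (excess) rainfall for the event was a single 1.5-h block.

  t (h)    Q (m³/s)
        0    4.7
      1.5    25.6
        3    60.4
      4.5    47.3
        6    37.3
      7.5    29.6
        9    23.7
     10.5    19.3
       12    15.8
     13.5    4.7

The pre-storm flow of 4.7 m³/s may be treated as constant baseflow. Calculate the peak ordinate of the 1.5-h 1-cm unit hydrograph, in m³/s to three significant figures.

U_p ≈ 22.3 m³/s

Direct runoff: 0.0, 20.9, 55.7, 42.6, 32.6, 24.9, 19.0, 14.6, 11.1, 0.0 m³/s; ΣQ_DR = 221.4 m³/s, peak = 55.7 m³/s.
Runoff depth d = ΣQ_DR·Δt / A = 221.4 × 5400 / (47.8 km²) = 25.01 mm.
The 1-cm UH is the DRH scaled by (10 mm)/d, so U_p = 55.7 × 10/25.01 = 22.3 m³/s.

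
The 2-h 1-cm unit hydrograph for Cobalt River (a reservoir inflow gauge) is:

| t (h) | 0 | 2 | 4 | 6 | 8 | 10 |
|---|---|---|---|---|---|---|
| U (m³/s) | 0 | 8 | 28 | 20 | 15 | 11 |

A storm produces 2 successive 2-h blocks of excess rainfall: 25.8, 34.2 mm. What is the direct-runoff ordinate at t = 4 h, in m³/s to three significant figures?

By discrete convolution, Q_j = Σ (P_i / 10 mm) · U_{j−i}.
At t = 4 h (j=2): Q = (25.8/10)·28 + (34.2/10)·8 = 99.6 m³/s.

Q ≈ 99.6 m³/s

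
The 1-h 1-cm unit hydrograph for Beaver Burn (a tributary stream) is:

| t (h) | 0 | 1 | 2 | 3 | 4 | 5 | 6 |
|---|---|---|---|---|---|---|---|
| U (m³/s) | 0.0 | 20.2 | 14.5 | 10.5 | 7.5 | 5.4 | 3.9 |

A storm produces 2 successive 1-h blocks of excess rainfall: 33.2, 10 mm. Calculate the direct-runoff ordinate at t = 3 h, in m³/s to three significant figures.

Q ≈ 49.4 m³/s

By discrete convolution, Q_j = Σ (P_i / 10 mm) · U_{j−i}.
At t = 3 h (j=3): Q = (33.2/10)·10.5 + (10/10)·14.5 = 49.4 m³/s.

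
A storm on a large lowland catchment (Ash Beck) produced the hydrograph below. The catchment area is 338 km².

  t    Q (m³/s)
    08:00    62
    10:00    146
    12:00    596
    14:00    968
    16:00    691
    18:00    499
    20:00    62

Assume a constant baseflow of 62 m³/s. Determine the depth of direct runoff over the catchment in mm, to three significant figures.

Direct runoff: 0.0, 84.0, 534.0, 906.0, 629.0, 437.0, 0.0 m³/s; ΣQ_DR = 2590 m³/s.
V = ΣQ_DR · Δt = 2590 × 7200 s = 1.865 × 10^7 m³.
Over A = 338 km², depth = V / A = 55.2 mm.

d ≈ 55.2 mm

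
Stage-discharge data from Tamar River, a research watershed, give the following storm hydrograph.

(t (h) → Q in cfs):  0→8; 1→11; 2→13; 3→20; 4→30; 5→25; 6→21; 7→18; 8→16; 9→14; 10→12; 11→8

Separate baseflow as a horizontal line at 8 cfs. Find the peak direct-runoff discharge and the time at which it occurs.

Subtracting baseflow gives direct-runoff ordinates: 0.0, 3.0, 5.0, 12.0, 22.0, 17.0, 13.0, 10.0, 8.0, 6.0, 4.0, 0.0 cfs.
The maximum is 22.0 cfs, occurring at the reading for t = 4 h.

Q_p = 22.0 cfs at t = 4 h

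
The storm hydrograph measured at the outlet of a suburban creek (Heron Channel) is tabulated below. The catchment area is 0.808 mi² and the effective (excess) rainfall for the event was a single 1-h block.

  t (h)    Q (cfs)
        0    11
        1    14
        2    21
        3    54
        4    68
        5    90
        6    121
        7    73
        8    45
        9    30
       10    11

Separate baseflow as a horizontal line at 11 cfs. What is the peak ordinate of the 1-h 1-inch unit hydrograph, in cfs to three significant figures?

U_p ≈ 138 cfs

Direct runoff: 0.0, 3.0, 10.0, 43.0, 57.0, 79.0, 110.0, 62.0, 34.0, 19.0, 0.0 cfs; ΣQ_DR = 417.0 cfs, peak = 110.0 cfs.
Runoff depth d = ΣQ_DR·Δt / A = 417.0 × 3600 / (0.808 mi²) = 0.7997 in.
The 1-inch UH is the DRH scaled by (1 in)/d, so U_p = 110.0 × 1/0.7997 = 138 cfs.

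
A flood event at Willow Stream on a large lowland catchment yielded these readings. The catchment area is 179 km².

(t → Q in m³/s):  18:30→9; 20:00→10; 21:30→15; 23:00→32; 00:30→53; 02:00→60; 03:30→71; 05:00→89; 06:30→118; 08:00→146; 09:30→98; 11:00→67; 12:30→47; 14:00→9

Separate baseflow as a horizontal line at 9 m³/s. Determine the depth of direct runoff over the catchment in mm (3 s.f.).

d ≈ 21.1 mm

Direct runoff: 0.0, 1.0, 6.0, 23.0, 44.0, 51.0, 62.0, 80.0, 109.0, 137.0, 89.0, 58.0, 38.0, 0.0 m³/s; ΣQ_DR = 698.0 m³/s.
V = ΣQ_DR · Δt = 698.0 × 5400 s = 3.769 × 10^6 m³.
Over A = 179 km², depth = V / A = 21.1 mm.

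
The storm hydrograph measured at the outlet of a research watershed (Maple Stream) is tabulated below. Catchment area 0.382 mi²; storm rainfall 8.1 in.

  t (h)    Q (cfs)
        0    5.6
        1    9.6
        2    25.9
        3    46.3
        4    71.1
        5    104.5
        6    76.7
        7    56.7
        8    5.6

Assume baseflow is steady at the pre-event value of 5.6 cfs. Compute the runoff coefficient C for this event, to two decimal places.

C ≈ 0.18

ΣQ_DR = 351.6 cfs; V = ΣQ_DR·Δt = 1.266 × 10^6 ft³.
Runoff depth d = V / A = 1.426 in.
C = d / P = 1.426 / 8.1 = 0.18.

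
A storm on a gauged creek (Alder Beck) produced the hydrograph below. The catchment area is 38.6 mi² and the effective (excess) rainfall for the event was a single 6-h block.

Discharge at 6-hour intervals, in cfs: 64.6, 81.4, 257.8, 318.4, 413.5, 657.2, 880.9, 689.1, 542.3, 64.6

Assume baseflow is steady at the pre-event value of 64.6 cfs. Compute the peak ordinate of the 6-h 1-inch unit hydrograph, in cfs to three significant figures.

Direct runoff: 0.0, 16.8, 193.2, 253.8, 348.9, 592.6, 816.3, 624.5, 477.7, 0.0 cfs; ΣQ_DR = 3324 cfs, peak = 816.3 cfs.
Runoff depth d = ΣQ_DR·Δt / A = 3324 × 21600 / (38.6 mi²) = 0.8006 in.
The 1-inch UH is the DRH scaled by (1 in)/d, so U_p = 816.3 × 1/0.8006 = 1020 cfs.

U_p ≈ 1020 cfs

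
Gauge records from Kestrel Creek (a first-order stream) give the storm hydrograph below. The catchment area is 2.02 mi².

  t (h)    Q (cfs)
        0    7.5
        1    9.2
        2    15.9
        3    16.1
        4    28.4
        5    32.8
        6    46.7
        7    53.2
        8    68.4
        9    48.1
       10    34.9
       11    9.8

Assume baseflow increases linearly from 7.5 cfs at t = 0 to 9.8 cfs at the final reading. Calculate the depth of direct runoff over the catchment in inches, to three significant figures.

Direct runoff: 0.00, 1.49, 7.98, 7.97, 20.06, 24.25, 37.95, 44.24, 59.23, 38.72, 25.31, 0.00 cfs; ΣQ_DR = 267.2 cfs.
V = ΣQ_DR · Δt = 267.2 × 3600 s = 9.619 × 10^5 ft³.
Over A = 2.02 mi², depth = V / A = 0.205 in.

d ≈ 0.205 in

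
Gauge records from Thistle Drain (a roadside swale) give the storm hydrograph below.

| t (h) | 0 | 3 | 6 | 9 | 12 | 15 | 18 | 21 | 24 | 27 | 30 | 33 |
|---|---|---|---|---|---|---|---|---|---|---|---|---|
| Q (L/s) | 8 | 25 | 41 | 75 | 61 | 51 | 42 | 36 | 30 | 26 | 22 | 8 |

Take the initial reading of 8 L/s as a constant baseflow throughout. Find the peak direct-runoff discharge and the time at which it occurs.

Q_p = 67.0 L/s at t = 9 h

Subtracting baseflow gives direct-runoff ordinates: 0.0, 17.0, 33.0, 67.0, 53.0, 43.0, 34.0, 28.0, 22.0, 18.0, 14.0, 0.0 L/s.
The maximum is 67.0 L/s, occurring at the reading for t = 9 h.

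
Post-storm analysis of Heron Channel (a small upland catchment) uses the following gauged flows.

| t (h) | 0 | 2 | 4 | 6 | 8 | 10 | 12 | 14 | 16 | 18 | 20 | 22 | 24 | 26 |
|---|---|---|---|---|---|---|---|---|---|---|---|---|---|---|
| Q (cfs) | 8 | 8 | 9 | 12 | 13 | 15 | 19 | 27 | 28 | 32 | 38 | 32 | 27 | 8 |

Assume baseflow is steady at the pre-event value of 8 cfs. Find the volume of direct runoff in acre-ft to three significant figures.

Direct-runoff ordinates (Q − Q_b): 0.0, 0.0, 1.0, 4.0, 5.0, 7.0, 11.0, 19.0, 20.0, 24.0, 30.0, 24.0, 19.0, 0.0 cfs.
ΣQ_DR = 164.0 cfs.
With Δt = 2 h = 7200 s, V = ΣQ_DR · Δt = 164.0 × 7200 = 1.18 × 10^6 ft³ = 27.1 acre-ft.

V ≈ 27.1 acre-ft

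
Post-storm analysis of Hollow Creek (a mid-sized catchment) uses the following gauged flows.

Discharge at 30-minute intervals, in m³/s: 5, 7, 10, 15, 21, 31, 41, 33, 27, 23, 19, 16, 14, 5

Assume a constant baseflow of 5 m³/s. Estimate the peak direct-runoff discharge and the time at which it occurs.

Q_p = 36.0 m³/s at t = 3 h

Subtracting baseflow gives direct-runoff ordinates: 0.0, 2.0, 5.0, 10.0, 16.0, 26.0, 36.0, 28.0, 22.0, 18.0, 14.0, 11.0, 9.0, 0.0 m³/s.
The maximum is 36.0 m³/s, occurring at the reading for t = 3 h.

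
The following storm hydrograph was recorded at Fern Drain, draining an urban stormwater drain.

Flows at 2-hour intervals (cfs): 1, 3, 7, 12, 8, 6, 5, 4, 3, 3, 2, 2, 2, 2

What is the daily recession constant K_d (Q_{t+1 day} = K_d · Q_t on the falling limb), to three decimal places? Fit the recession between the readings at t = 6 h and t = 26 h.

Between t = 6 h and t = 26 h the flow falls from 12 to 2 cfs over 10×2 h = 20 h.
Per-interval ratio K = (2/12)^(1/10) = 0.8360; K_d = K^(24/2) = 0.116.

K_d ≈ 0.116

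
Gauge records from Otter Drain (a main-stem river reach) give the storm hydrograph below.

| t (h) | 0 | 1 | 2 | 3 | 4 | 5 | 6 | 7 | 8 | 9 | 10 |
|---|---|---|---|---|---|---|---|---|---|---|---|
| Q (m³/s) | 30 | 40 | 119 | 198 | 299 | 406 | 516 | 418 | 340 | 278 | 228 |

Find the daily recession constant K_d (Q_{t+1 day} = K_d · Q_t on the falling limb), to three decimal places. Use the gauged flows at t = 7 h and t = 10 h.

Between t = 7 h and t = 10 h the flow falls from 418 to 228 m³/s over 3×1 h = 3 h.
Per-interval ratio K = (228/418)^(1/3) = 0.8171; K_d = K^(24/1) = 0.008.

K_d ≈ 0.008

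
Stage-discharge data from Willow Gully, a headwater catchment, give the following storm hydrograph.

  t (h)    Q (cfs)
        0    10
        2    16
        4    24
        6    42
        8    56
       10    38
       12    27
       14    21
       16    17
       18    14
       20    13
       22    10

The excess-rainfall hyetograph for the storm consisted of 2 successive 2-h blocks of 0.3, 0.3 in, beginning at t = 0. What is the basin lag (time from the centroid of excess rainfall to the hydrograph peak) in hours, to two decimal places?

Centroid of excess rainfall: t_c = Σ P_i·t̄_i / ΣP_i = 2.0000 h (block centres at 1, 3 h).
Hydrograph peak occurs at t = 8 h, so basin lag t_L = 8 − 2.0000 = 6.00 h.

t_L ≈ 6.00 h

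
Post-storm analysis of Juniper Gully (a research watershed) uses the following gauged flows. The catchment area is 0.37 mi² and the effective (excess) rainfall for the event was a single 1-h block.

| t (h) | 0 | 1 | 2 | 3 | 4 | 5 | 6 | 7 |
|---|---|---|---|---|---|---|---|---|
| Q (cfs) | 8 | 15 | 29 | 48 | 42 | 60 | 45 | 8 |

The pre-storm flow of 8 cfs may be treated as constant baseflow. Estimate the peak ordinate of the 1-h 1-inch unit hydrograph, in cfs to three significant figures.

U_p ≈ 65.0 cfs

Direct runoff: 0.0, 7.0, 21.0, 40.0, 34.0, 52.0, 37.0, 0.0 cfs; ΣQ_DR = 191.0 cfs, peak = 52.0 cfs.
Runoff depth d = ΣQ_DR·Δt / A = 191.0 × 3600 / (0.37 mi²) = 0.7999 in.
The 1-inch UH is the DRH scaled by (1 in)/d, so U_p = 52.0 × 1/0.7999 = 65.0 cfs.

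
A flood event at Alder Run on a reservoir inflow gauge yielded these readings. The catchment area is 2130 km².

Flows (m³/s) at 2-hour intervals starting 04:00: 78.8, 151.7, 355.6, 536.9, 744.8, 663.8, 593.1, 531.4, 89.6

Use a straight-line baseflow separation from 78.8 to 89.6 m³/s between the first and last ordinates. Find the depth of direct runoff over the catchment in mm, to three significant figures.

Direct runoff: 0.00, 71.55, 274.10, 454.05, 660.60, 578.25, 506.20, 443.15, 0.00 m³/s; ΣQ_DR = 2988 m³/s.
V = ΣQ_DR · Δt = 2988 × 7200 s = 2.151 × 10^7 m³.
Over A = 2130 km², depth = V / A = 10.1 mm.

d ≈ 10.1 mm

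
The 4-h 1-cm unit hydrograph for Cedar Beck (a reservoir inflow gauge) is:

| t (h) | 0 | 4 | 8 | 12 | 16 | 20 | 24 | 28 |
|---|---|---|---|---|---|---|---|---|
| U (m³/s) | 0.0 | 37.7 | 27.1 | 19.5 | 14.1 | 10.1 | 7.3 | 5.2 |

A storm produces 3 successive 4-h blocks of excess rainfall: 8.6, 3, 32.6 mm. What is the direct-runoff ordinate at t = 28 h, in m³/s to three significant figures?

Q ≈ 39.6 m³/s

By discrete convolution, Q_j = Σ (P_i / 10 mm) · U_{j−i}.
At t = 28 h (j=7): Q = (8.6/10)·5.2 + (3/10)·7.3 + (32.6/10)·10.1 = 39.6 m³/s.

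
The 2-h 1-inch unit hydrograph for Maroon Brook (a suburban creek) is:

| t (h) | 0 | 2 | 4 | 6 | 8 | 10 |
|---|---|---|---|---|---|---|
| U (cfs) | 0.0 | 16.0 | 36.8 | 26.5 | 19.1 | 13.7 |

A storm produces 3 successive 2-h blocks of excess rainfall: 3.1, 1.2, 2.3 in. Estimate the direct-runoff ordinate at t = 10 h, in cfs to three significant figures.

Q ≈ 126 cfs

By discrete convolution, Q_j = Σ (P_i / 1 in) · U_{j−i}.
At t = 10 h (j=5): Q = (3.1/1)·13.7 + (1.2/1)·19.1 + (2.3/1)·26.5 = 126 cfs.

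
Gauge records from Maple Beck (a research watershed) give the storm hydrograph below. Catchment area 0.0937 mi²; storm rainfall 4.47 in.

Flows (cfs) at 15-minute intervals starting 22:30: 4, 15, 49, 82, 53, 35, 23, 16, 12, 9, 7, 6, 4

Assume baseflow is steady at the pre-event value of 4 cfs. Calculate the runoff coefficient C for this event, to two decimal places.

ΣQ_DR = 263.0 cfs; V = ΣQ_DR·Δt = 2.367 × 10^5 ft³.
Runoff depth d = V / A = 1.087 in.
C = d / P = 1.087 / 4.47 = 0.24.

C ≈ 0.24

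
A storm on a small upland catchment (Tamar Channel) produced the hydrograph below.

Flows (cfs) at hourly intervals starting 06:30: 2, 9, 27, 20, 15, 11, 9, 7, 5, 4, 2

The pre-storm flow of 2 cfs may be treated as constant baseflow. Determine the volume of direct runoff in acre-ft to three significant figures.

V ≈ 7.36 acre-ft

Direct-runoff ordinates (Q − Q_b): 0.0, 7.0, 25.0, 18.0, 13.0, 9.0, 7.0, 5.0, 3.0, 2.0, 0.0 cfs.
ΣQ_DR = 89.00 cfs.
With Δt = 1 h = 3600 s, V = ΣQ_DR · Δt = 89.00 × 3600 = 3.20 × 10^5 ft³ = 7.36 acre-ft.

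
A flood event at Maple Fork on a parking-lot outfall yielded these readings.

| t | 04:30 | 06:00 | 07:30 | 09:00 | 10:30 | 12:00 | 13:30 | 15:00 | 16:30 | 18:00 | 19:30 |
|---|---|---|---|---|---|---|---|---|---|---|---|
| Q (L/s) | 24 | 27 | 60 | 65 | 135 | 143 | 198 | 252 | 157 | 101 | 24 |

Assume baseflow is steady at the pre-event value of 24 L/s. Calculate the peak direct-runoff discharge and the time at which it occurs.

Subtracting baseflow gives direct-runoff ordinates: 0.0, 3.0, 36.0, 41.0, 111.0, 119.0, 174.0, 228.0, 133.0, 77.0, 0.0 L/s.
The maximum is 228.0 L/s, occurring at the reading for t = 15:00.

Q_p = 228.0 L/s at t = 15:00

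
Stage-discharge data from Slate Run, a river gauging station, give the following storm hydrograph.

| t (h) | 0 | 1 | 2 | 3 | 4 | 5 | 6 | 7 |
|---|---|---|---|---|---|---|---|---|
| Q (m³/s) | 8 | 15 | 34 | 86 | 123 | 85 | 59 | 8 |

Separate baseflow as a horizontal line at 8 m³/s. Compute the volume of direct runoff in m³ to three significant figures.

Direct-runoff ordinates (Q − Q_b): 0.0, 7.0, 26.0, 78.0, 115.0, 77.0, 51.0, 0.0 m³/s.
ΣQ_DR = 354.0 m³/s.
With Δt = 1 h = 3600 s, V = ΣQ_DR · Δt = 354.0 × 3600 = 1.27 × 10^6 m³.

V ≈ 1.27 × 10^6 m³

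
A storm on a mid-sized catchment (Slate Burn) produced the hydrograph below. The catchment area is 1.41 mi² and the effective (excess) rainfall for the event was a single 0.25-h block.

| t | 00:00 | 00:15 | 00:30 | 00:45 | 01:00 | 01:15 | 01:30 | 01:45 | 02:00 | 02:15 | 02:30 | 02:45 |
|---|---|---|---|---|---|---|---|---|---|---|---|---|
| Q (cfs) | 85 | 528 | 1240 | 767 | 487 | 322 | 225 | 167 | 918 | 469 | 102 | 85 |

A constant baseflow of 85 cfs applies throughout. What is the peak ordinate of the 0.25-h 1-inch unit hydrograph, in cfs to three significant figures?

U_p ≈ 961 cfs

Direct runoff: 0.0, 443.0, 1155.0, 682.0, 402.0, 237.0, 140.0, 82.0, 833.0, 384.0, 17.0, 0.0 cfs; ΣQ_DR = 4375 cfs, peak = 1155.0 cfs.
Runoff depth d = ΣQ_DR·Δt / A = 4375 × 900 / (1.41 mi²) = 1.202 in.
The 1-inch UH is the DRH scaled by (1 in)/d, so U_p = 1155.0 × 1/1.202 = 961 cfs.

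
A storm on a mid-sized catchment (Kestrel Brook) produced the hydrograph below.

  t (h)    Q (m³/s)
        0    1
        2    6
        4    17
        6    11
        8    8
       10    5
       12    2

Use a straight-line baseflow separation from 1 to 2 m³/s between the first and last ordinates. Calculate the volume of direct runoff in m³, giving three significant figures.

V ≈ 2.84 × 10^5 m³

Direct-runoff ordinates (Q − Q_b): 0.00, 4.83, 15.67, 9.50, 6.33, 3.17, 0.00 m³/s.
ΣQ_DR = 39.50 m³/s.
With Δt = 2 h = 7200 s, V = ΣQ_DR · Δt = 39.50 × 7200 = 2.84 × 10^5 m³.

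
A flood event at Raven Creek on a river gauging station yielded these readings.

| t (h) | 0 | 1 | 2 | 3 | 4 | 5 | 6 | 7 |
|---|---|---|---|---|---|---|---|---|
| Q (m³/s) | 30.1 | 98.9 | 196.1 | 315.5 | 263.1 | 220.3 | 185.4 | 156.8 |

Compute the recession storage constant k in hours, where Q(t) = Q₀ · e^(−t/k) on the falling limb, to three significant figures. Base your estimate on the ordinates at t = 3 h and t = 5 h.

On the falling limb, Q drops from 315.5 to 220.3 m³/s between t = 3 h and t = 5 h (Δt = 2 h).
k = −Δt / ln(Q₂/Q₁) = −2 / ln(220.3/315.5) = 5.57 h.

k ≈ 5.57 h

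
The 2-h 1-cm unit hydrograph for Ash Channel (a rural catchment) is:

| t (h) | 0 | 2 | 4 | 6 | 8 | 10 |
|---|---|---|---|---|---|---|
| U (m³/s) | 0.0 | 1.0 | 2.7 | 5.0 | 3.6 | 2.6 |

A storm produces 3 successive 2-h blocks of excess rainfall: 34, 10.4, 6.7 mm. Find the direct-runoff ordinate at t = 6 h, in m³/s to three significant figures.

Q ≈ 20.5 m³/s

By discrete convolution, Q_j = Σ (P_i / 10 mm) · U_{j−i}.
At t = 6 h (j=3): Q = (34/10)·5.0 + (10.4/10)·2.7 + (6.7/10)·1.0 = 20.5 m³/s.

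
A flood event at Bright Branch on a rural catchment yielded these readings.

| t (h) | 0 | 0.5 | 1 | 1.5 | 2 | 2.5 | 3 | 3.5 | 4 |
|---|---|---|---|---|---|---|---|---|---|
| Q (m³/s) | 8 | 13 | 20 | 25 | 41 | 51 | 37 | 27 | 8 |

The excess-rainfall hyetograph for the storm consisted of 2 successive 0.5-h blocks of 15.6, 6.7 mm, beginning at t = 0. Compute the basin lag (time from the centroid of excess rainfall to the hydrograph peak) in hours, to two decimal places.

t_L ≈ 2.10 h

Centroid of excess rainfall: t_c = Σ P_i·t̄_i / ΣP_i = 0.4002 h (block centres at 0.25, 0.75 h).
Hydrograph peak occurs at t = 2.5 h, so basin lag t_L = 2.5 − 0.4002 = 2.10 h.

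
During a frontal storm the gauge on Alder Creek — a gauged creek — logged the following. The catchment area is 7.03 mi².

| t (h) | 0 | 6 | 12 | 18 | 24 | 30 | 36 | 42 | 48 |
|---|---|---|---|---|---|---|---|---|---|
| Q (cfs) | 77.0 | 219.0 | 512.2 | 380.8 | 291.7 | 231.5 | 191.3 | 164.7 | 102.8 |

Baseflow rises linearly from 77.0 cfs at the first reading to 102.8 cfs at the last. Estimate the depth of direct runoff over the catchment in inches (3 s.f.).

d ≈ 1.80 in

Direct runoff: 0.00, 138.78, 428.75, 294.12, 201.80, 138.38, 94.95, 65.12, 0.00 cfs; ΣQ_DR = 1362 cfs.
V = ΣQ_DR · Δt = 1362 × 21600 s = 2.942 × 10^7 ft³.
Over A = 7.03 mi², depth = V / A = 1.80 in.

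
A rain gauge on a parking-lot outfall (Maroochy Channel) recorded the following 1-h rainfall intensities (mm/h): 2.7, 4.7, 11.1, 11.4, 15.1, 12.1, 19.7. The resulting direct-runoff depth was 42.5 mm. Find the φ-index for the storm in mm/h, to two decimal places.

Only the 5 blocks with intensity above φ contribute runoff: 11.1, 11.4, 15.1, 12.1, 19.7 mm/h.
Σ(I−φ)·Δt = d  ⇒  (11.1+11.4+15.1+12.1+19.7 − 5φ)·1 = 42.5
φ = (69.40 − 42.5/1) / 5 = 5.38 mm/h.

φ ≈ 5.38 mm/h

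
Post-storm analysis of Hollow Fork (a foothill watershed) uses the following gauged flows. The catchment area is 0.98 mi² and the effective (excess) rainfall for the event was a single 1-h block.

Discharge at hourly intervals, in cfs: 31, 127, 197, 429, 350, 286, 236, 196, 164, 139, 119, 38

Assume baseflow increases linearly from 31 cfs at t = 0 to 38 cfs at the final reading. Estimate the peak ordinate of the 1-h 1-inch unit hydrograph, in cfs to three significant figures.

Direct runoff: 0.00, 95.36, 164.73, 396.09, 316.45, 251.82, 201.18, 160.55, 127.91, 102.27, 81.64, 0.00 cfs; ΣQ_DR = 1898 cfs, peak = 396.09 cfs.
Runoff depth d = ΣQ_DR·Δt / A = 1898 × 3600 / (0.98 mi²) = 3.001 in.
The 1-inch UH is the DRH scaled by (1 in)/d, so U_p = 396.09 × 1/3.001 = 132 cfs.

U_p ≈ 132 cfs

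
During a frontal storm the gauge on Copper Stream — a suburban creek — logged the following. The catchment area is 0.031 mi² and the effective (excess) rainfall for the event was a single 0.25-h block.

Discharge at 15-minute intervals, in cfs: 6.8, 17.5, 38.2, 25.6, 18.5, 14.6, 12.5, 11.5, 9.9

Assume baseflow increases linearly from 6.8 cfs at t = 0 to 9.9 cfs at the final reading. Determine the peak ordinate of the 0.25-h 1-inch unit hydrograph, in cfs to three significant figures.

U_p ≈ 30.7 cfs

Direct runoff: 0.00, 10.31, 30.62, 17.64, 10.15, 5.86, 3.38, 1.99, 0.00 cfs; ΣQ_DR = 79.95 cfs, peak = 30.62 cfs.
Runoff depth d = ΣQ_DR·Δt / A = 79.95 × 900 / (0.031 mi²) = 0.9991 in.
The 1-inch UH is the DRH scaled by (1 in)/d, so U_p = 30.62 × 1/0.9991 = 30.7 cfs.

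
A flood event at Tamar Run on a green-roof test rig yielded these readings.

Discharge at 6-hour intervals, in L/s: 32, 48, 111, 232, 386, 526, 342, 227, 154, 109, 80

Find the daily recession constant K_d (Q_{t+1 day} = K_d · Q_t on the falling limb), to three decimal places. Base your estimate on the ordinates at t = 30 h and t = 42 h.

Between t = 30 h and t = 42 h the flow falls from 526 to 227 L/s over 2×6 h = 12 h.
Per-interval ratio K = (227/526)^(1/2) = 0.6569; K_d = K^(24/6) = 0.186.

K_d ≈ 0.186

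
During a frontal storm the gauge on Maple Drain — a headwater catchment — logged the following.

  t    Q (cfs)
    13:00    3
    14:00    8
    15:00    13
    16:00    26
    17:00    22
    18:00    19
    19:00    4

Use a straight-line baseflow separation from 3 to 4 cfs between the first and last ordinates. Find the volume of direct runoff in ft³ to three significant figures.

Direct-runoff ordinates (Q − Q_b): 0.00, 4.83, 9.67, 22.50, 18.33, 15.17, 0.00 cfs.
ΣQ_DR = 70.50 cfs.
With Δt = 1 h = 3600 s, V = ΣQ_DR · Δt = 70.50 × 3600 = 2.54 × 10^5 ft³.

V ≈ 2.54 × 10^5 ft³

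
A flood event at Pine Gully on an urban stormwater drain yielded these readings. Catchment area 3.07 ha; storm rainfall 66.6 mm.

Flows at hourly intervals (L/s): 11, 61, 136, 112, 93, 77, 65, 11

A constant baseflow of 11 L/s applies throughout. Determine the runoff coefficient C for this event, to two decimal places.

ΣQ_DR = 478.0 L/s; V = ΣQ_DR·Δt = 1.721 × 10^6 L.
Runoff depth d = V / A = 56.05 mm.
C = d / P = 56.05 / 66.6 = 0.84.

C ≈ 0.84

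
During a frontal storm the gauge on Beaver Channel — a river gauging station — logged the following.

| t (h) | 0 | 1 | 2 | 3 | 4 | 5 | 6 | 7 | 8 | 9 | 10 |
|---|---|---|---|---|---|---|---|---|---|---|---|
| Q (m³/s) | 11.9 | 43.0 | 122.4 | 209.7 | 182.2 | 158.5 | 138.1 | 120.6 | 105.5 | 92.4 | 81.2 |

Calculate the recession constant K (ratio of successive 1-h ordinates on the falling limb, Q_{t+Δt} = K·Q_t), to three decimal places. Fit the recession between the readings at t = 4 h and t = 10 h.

Using the recession-limb readings at t = 4 h and t = 10 h: Q falls from 182.2 to 81.2 m³/s over 6 intervals.
K = (Q₂/Q₁)^(1/6) = (81.2/182.2)^(1/6) = 0.874.

K ≈ 0.874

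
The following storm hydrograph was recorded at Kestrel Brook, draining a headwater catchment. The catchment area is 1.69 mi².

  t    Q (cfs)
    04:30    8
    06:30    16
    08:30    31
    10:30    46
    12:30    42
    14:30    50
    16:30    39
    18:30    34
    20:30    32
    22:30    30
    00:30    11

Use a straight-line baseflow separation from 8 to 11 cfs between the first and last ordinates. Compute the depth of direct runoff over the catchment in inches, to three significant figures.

Direct runoff: 0.00, 7.70, 22.40, 37.10, 32.80, 40.50, 29.20, 23.90, 21.60, 19.30, 0.00 cfs; ΣQ_DR = 234.5 cfs.
V = ΣQ_DR · Δt = 234.5 × 7200 s = 1.688 × 10^6 ft³.
Over A = 1.69 mi², depth = V / A = 0.430 in.

d ≈ 0.430 in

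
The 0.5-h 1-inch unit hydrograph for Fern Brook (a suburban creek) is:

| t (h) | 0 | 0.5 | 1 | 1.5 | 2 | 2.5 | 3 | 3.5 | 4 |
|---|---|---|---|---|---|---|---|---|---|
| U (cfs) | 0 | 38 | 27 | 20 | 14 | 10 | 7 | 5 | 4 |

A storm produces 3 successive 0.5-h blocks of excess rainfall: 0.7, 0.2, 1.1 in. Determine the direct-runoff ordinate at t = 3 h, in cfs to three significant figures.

By discrete convolution, Q_j = Σ (P_i / 1 in) · U_{j−i}.
At t = 3 h (j=6): Q = (0.7/1)·7 + (0.2/1)·10 + (1.1/1)·14 = 22.3 cfs.

Q ≈ 22.3 cfs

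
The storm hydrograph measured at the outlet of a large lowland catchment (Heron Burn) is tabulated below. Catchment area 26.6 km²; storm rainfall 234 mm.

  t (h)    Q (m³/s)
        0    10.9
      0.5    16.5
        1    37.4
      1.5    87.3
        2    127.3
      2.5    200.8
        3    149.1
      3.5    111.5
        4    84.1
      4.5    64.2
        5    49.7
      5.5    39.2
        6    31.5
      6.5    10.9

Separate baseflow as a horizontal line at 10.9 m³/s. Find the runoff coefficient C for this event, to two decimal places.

ΣQ_DR = 867.8 m³/s; V = ΣQ_DR·Δt = 1.562 × 10^6 m³.
Runoff depth d = V / A = 58.72 mm.
C = d / P = 58.72 / 234 = 0.25.

C ≈ 0.25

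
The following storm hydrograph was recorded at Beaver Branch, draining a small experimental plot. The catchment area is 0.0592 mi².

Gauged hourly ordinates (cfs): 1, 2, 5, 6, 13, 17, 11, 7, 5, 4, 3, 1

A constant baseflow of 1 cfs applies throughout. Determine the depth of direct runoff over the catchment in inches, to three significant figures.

Direct runoff: 0.0, 1.0, 4.0, 5.0, 12.0, 16.0, 10.0, 6.0, 4.0, 3.0, 2.0, 0.0 cfs; ΣQ_DR = 63.00 cfs.
V = ΣQ_DR · Δt = 63.00 × 3600 s = 2.268 × 10^5 ft³.
Over A = 0.0592 mi², depth = V / A = 1.65 in.

d ≈ 1.65 in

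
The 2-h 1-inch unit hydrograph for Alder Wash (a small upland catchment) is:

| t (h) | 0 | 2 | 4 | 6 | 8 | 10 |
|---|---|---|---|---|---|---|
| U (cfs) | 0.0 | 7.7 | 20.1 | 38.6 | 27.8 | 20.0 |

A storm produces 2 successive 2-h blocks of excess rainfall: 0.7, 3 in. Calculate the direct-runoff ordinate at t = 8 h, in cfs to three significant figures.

By discrete convolution, Q_j = Σ (P_i / 1 in) · U_{j−i}.
At t = 8 h (j=4): Q = (0.7/1)·27.8 + (3/1)·38.6 = 135 cfs.

Q ≈ 135 cfs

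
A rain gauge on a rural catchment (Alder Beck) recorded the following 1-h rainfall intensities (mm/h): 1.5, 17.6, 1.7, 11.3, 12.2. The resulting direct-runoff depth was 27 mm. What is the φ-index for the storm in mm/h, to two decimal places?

φ ≈ 4.70 mm/h

Only the 3 blocks with intensity above φ contribute runoff: 17.6, 11.3, 12.2 mm/h.
Σ(I−φ)·Δt = d  ⇒  (17.6+11.3+12.2 − 3φ)·1 = 27
φ = (41.10 − 27/1) / 3 = 4.70 mm/h.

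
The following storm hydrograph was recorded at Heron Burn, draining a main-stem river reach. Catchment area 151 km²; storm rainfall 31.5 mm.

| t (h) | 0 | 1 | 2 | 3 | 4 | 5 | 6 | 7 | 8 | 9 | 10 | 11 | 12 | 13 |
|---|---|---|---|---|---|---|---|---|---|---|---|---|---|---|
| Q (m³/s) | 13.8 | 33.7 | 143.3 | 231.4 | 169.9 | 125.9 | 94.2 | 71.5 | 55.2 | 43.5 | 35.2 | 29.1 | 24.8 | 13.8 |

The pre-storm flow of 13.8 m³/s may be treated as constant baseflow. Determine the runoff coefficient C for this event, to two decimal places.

C ≈ 0.68

ΣQ_DR = 892.1 m³/s; V = ΣQ_DR·Δt = 3.212 × 10^6 m³.
Runoff depth d = V / A = 21.27 mm.
C = d / P = 21.27 / 31.5 = 0.68.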